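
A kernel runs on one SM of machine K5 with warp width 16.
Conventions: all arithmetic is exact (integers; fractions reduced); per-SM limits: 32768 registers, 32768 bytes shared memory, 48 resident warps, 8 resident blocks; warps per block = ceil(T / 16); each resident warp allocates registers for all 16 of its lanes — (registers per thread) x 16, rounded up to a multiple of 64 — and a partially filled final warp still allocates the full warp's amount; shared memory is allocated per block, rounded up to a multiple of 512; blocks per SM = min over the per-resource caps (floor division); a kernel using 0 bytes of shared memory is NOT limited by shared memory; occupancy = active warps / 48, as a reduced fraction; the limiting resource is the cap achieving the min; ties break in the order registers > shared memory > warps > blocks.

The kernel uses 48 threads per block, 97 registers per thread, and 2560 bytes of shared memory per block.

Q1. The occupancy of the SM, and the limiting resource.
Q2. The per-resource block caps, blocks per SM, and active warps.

Answer: occupancy 3/8, limited by registers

registers: 6 blocks
shared memory: 12 blocks
warps: 16 blocks
blocks: 8 blocks

Answer: 6 blocks, 18 active warps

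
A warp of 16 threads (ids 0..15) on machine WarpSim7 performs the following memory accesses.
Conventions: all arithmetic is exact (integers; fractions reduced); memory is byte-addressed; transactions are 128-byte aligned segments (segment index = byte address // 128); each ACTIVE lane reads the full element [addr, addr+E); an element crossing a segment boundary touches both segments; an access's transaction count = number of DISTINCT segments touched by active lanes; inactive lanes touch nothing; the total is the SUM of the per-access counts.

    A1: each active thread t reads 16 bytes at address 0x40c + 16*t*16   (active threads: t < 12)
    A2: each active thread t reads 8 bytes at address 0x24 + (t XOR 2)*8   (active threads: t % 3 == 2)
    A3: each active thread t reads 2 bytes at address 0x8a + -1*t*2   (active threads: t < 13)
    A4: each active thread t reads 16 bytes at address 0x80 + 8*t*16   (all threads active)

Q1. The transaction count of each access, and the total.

A1: 12 transactions
A2: 2 transactions
A3: 2 transactions
A4: 16 transactions

Answer: 12,2,2,16; total 32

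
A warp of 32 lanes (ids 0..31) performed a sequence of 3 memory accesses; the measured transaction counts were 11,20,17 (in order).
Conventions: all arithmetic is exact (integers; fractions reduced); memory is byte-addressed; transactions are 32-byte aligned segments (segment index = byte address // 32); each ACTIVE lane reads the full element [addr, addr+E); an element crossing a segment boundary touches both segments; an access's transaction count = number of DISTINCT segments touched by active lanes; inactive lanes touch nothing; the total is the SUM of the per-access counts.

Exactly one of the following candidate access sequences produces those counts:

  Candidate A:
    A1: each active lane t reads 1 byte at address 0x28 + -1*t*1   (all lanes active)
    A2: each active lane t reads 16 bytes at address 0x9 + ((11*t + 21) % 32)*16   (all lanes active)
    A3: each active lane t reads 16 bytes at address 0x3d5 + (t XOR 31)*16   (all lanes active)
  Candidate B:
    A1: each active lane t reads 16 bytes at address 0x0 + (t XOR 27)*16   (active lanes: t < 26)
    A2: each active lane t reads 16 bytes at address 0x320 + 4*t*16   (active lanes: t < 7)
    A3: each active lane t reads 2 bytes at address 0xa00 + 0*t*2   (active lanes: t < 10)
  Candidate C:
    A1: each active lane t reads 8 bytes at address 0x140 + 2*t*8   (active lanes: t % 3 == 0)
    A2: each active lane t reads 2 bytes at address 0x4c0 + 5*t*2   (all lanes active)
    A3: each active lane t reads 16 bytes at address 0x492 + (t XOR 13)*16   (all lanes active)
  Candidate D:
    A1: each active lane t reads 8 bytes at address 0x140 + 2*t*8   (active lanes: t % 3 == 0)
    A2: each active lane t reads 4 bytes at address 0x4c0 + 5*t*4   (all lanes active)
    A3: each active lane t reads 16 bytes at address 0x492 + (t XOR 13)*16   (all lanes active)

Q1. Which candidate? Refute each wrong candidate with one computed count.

A: A1 gives 2 transactions, not 11
B: A1 gives 13 transactions, not 11
C: A2 gives 10 transactions, not 20
D: all counts match (11,20,17)

Answer: D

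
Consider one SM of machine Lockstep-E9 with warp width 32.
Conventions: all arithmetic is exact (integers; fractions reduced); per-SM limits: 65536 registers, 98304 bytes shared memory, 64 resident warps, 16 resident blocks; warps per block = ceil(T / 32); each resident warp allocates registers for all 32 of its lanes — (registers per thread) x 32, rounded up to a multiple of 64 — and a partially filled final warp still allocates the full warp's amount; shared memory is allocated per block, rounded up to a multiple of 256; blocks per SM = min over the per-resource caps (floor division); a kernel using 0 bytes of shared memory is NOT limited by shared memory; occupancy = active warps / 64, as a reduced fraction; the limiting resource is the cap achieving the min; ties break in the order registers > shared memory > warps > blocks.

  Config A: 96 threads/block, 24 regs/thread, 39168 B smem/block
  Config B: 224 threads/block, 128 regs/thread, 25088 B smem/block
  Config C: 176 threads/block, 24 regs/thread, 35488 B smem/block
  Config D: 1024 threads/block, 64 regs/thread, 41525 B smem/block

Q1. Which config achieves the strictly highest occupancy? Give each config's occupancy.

occupancies: A 3/32, B 7/32, C 3/16, D 1/2

Answer: D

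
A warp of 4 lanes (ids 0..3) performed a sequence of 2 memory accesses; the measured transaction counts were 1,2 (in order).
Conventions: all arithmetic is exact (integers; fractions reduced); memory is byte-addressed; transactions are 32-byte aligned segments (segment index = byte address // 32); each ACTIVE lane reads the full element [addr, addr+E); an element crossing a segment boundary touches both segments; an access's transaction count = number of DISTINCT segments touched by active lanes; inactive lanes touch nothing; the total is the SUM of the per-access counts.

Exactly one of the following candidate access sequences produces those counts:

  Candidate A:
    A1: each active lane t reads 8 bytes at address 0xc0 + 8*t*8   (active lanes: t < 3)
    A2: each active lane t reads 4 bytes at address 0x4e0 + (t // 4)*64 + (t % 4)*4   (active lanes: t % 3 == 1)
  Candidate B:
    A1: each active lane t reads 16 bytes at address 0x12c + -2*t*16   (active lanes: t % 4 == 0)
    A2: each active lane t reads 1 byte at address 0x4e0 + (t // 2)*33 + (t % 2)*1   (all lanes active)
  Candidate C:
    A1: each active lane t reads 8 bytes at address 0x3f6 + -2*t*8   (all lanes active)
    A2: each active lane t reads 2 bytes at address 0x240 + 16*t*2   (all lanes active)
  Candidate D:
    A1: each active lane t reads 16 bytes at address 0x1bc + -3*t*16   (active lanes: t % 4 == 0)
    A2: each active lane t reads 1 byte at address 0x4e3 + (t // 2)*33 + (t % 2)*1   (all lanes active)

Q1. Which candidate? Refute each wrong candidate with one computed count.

A: A1 gives 3 transactions, not 1
C: A1 gives 2 transactions, not 1
D: A1 gives 2 transactions, not 1
B: all counts match (1,2)

Answer: B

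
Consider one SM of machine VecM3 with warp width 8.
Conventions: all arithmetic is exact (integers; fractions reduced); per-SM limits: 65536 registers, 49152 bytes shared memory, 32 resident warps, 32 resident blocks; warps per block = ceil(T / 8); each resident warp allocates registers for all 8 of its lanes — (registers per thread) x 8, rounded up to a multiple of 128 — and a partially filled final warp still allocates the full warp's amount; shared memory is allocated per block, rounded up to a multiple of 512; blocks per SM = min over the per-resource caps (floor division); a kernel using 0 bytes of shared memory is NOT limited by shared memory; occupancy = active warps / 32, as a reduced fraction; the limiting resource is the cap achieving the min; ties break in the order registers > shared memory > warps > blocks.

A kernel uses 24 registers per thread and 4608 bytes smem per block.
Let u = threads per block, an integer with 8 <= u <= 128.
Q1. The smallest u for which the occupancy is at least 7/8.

Answer: u = 17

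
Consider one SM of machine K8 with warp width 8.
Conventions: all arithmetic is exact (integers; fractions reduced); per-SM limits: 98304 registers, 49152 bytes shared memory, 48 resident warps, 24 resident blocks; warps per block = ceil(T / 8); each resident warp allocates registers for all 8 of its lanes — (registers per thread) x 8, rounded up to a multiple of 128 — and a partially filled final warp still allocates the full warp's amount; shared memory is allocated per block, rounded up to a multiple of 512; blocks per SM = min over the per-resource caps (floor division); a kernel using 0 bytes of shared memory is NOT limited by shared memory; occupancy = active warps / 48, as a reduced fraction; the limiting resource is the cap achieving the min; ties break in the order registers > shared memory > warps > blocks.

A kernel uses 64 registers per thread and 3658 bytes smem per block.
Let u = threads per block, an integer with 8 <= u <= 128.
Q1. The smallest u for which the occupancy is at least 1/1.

Answer: u = 25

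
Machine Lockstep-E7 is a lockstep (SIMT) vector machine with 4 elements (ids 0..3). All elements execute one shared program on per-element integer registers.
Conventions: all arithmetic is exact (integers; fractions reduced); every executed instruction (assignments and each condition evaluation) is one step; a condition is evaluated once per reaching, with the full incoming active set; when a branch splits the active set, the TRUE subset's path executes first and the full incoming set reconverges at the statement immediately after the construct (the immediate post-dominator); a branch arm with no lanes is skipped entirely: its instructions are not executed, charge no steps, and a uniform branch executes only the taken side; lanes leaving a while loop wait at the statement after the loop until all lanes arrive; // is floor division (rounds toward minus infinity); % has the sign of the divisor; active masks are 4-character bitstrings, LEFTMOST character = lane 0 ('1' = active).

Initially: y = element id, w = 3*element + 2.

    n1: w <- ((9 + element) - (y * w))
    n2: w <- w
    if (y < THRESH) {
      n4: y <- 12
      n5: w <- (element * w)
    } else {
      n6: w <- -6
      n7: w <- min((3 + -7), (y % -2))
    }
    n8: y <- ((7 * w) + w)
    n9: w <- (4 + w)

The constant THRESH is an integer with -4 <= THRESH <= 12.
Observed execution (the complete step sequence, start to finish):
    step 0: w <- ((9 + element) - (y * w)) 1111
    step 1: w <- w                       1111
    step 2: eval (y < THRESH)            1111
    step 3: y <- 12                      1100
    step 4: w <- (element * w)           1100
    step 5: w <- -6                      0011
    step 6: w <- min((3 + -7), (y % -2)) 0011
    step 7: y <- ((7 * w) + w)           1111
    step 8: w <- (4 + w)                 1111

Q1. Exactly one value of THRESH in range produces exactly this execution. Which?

Answer: THRESH = 2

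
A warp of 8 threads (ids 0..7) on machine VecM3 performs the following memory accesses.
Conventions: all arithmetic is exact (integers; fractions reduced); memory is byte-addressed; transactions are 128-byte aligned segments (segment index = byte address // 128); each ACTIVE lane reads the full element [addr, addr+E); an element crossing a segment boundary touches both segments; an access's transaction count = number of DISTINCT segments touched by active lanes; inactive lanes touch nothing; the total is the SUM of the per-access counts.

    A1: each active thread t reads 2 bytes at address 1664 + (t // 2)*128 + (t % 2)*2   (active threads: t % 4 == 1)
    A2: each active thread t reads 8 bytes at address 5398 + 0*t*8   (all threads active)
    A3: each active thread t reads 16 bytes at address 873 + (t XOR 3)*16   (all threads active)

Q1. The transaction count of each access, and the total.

A1: 2 transactions
A2: 1 transaction
A3: 2 transactions

Answer: 2,1,2; total 5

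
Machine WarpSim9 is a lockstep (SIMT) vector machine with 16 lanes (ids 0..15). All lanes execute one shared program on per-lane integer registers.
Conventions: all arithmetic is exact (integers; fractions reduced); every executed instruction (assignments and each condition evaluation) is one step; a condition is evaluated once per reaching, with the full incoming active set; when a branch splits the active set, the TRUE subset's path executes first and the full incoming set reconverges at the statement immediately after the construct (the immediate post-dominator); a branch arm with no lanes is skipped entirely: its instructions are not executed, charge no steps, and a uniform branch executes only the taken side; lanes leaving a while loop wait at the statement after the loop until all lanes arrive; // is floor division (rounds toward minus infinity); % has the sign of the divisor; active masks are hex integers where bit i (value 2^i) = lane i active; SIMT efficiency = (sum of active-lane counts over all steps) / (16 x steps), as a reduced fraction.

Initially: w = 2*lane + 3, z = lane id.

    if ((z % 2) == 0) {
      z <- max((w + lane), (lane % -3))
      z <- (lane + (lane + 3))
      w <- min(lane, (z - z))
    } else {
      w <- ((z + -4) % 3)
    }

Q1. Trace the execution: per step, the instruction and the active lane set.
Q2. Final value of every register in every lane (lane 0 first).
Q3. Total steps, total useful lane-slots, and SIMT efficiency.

step 0: eval ((z % 2) == 0)          0xffff
step 1: z <- max((w + lane), (lane % -3)) 0x5555
step 2: z <- (lane + (lane + 3))     0x5555
step 3: w <- min(lane, (z - z))      0x5555
step 4: w <- ((z + -4) % 3)          0xaaaa

Answer: 5 steps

w: 0,0,0,2,0,1,0,0,0,2,0,1,0,0,0,2
z: 3,1,7,3,11,5,15,7,19,9,23,11,27,13,31,15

steps = 5; useful = 48; efficiency = 48/80 = 3/5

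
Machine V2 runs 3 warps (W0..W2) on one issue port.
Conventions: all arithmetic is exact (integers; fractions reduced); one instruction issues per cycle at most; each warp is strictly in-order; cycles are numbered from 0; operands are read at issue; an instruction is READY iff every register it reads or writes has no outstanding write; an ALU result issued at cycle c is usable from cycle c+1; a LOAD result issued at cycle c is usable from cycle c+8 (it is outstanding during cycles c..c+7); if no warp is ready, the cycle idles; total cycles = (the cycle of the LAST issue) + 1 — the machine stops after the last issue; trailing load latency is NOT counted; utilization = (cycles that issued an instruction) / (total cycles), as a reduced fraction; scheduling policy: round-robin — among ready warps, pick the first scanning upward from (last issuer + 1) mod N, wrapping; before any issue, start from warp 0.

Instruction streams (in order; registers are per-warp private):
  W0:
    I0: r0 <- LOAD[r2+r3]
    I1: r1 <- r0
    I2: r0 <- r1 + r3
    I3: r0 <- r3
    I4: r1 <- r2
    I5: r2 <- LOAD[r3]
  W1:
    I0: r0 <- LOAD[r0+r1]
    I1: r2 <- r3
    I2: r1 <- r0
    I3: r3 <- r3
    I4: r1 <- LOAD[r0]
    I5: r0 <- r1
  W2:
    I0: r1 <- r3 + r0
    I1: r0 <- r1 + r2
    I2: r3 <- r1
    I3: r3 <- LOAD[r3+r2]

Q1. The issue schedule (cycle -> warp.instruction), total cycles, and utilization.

cycle 0: W0.I0
cycle 1: W1.I0
cycle 2: W2.I0
cycle 3: W1.I1
cycle 4: W2.I1
cycle 5: W2.I2
cycle 6: W2.I3
cycle 7: idle
cycle 8: W0.I1
cycle 9: W1.I2
cycle 10: W0.I2
cycle 11: W1.I3
cycle 12: W0.I3
cycle 13: W1.I4
cycle 14: W0.I4
cycle 15: W0.I5
cycle 16: idle
cycle 17: idle
cycle 18: idle
cycle 19: idle
cycle 20: idle
cycle 21: W1.I5

Answer: 22 cycles, utilization 8/11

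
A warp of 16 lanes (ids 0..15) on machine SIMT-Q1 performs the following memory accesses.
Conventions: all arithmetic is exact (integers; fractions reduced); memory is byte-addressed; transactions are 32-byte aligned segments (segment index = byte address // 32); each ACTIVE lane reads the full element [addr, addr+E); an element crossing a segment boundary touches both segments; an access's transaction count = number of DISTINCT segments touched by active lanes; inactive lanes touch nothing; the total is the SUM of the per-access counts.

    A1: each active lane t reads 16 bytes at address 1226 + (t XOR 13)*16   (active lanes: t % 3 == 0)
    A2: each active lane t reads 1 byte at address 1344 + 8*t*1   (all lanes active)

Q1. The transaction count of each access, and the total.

A1: 6 transactions
A2: 4 transactions

Answer: 6,4; total 10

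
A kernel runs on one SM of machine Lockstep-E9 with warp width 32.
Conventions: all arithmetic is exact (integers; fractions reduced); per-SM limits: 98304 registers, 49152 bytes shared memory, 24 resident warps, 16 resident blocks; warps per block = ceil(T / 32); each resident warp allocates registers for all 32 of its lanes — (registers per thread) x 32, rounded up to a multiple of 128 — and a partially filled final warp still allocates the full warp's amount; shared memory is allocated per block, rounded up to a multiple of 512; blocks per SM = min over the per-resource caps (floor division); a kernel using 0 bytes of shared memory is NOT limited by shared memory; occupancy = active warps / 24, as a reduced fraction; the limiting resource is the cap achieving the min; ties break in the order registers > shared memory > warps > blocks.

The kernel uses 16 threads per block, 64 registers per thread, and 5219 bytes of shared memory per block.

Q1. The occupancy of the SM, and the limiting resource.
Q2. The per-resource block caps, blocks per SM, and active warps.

Answer: occupancy 1/3, limited by shared memory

registers: 48 blocks
shared memory: 8 blocks
warps: 24 blocks
blocks: 16 blocks

Answer: 8 blocks, 8 active warps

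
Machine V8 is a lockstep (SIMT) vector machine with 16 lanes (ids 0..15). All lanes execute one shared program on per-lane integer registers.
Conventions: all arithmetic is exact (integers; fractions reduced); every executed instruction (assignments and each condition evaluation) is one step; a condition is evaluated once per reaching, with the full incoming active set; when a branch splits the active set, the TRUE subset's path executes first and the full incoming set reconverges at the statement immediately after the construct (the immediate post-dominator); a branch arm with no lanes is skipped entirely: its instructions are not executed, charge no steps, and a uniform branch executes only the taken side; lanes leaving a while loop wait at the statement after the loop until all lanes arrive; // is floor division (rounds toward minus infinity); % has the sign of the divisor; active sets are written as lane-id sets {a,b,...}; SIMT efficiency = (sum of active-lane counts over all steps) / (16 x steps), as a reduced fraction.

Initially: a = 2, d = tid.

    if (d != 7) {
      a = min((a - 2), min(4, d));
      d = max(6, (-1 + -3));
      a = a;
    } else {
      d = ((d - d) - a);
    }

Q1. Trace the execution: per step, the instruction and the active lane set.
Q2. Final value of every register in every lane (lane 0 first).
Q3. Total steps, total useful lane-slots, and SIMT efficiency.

step 0: eval (d != 7)                {0,1,2,3,4,5,6,7,8,9,10,11,12,13,14,15}
step 1: a <- min((a - 2), min(4, d)) {0,1,2,3,4,5,6,8,9,10,11,12,13,14,15}
step 2: d <- max(6, (-1 + -3))       {0,1,2,3,4,5,6,8,9,10,11,12,13,14,15}
step 3: a <- a                       {0,1,2,3,4,5,6,8,9,10,11,12,13,14,15}
step 4: d <- ((d - d) - a)           {7}

Answer: 5 steps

a: 0,0,0,0,0,0,0,2,0,0,0,0,0,0,0,0
d: 6,6,6,6,6,6,6,-2,6,6,6,6,6,6,6,6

steps = 5; useful = 62; efficiency = 62/80 = 31/40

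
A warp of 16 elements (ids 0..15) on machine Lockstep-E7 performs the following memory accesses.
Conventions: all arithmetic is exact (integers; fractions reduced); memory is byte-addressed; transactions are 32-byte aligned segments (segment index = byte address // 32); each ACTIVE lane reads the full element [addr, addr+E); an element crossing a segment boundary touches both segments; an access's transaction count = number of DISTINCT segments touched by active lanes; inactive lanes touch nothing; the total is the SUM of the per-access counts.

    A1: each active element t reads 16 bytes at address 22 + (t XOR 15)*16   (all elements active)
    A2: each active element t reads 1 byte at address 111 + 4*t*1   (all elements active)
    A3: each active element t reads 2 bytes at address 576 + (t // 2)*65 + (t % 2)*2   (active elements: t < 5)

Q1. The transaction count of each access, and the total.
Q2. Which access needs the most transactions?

A1: 9 transactions
A2: 3 transactions
A3: 3 transactions

Answer: 9,3,3; total 15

Answer: A1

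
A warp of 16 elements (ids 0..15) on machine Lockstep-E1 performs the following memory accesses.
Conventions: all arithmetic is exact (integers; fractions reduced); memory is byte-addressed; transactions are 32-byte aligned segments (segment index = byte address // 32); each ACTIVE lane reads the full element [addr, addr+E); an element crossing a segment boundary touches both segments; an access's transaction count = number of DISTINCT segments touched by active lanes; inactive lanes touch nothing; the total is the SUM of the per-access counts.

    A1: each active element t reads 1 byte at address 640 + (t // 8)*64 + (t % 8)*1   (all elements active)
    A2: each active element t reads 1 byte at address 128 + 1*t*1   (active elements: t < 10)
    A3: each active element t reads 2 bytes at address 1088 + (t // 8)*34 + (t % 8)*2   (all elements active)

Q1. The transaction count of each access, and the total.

A1: 2 transactions
A2: 1 transaction
A3: 2 transactions

Answer: 2,1,2; total 5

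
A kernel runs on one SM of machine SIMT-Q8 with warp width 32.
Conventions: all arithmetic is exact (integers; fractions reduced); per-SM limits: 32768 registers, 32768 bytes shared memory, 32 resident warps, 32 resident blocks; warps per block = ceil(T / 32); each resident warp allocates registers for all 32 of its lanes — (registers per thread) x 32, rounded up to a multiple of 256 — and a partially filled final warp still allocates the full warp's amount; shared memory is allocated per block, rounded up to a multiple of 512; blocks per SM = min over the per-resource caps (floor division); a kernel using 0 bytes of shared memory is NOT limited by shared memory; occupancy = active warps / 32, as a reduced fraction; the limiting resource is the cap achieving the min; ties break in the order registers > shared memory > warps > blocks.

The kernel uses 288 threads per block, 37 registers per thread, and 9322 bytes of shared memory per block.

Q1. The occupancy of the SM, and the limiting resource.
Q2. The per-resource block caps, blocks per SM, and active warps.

Answer: occupancy 9/16, limited by registers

registers: 2 blocks
shared memory: 3 blocks
warps: 3 blocks
blocks: 32 blocks

Answer: 2 blocks, 18 active warps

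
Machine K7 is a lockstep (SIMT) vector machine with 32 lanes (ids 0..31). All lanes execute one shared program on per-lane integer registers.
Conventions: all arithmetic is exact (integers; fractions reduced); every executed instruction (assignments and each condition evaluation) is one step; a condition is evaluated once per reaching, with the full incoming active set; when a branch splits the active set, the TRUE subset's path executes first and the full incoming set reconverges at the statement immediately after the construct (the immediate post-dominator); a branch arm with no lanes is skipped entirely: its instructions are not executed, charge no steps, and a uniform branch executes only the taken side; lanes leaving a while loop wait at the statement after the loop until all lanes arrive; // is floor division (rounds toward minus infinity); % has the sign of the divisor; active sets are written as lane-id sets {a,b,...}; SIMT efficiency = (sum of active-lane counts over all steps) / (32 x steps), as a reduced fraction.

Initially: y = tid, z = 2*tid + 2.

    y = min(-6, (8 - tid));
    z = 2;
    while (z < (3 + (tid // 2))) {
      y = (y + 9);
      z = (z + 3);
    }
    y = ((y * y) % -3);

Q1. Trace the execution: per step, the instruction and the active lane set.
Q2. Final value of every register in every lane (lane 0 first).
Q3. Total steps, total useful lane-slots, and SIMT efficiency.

step 0: y <- min(-6, (8 - tid))      {0,1,2,3,4,5,6,7,8,9,10,11,12,13,14,15,16,17,18,19,20,21,22,23,24,25,26,27,28,29,30,31}
step 1: z <- 2                       {0,1,2,3,4,5,6,7,8,9,10,11,12,13,14,15,16,17,18,19,20,21,22,23,24,25,26,27,28,29,30,31}
step 2: eval (z < (3 + (tid // 2)))  {0,1,2,3,4,5,6,7,8,9,10,11,12,13,14,15,16,17,18,19,20,21,22,23,24,25,26,27,28,29,30,31}
step 3: y <- (y + 9)                 {0,1,2,3,4,5,6,7,8,9,10,11,12,13,14,15,16,17,18,19,20,21,22,23,24,25,26,27,28,29,30,31}
step 4: z <- (z + 3)                 {0,1,2,3,4,5,6,7,8,9,10,11,12,13,14,15,16,17,18,19,20,21,22,23,24,25,26,27,28,29,30,31}
step 5: eval (z < (3 + (tid // 2)))  {0,1,2,3,4,5,6,7,8,9,10,11,12,13,14,15,16,17,18,19,20,21,22,23,24,25,26,27,28,29,30,31}
step 6: y <- (y + 9)                 {6,7,8,9,10,11,12,13,14,15,16,17,18,19,20,21,22,23,24,25,26,27,28,29,30,31}
step 7: z <- (z + 3)                 {6,7,8,9,10,11,12,13,14,15,16,17,18,19,20,21,22,23,24,25,26,27,28,29,30,31}
step 8: eval (z < (3 + (tid // 2)))  {6,7,8,9,10,11,12,13,14,15,16,17,18,19,20,21,22,23,24,25,26,27,28,29,30,31}
step 9: y <- (y + 9)                 {12,13,14,15,16,17,18,19,20,21,22,23,24,25,26,27,28,29,30,31}
step 10: z <- (z + 3)                 {12,13,14,15,16,17,18,19,20,21,22,23,24,25,26,27,28,29,30,31}
step 11: eval (z < (3 + (tid // 2)))  {12,13,14,15,16,17,18,19,20,21,22,23,24,25,26,27,28,29,30,31}
step 12: y <- (y + 9)                 {18,19,20,21,22,23,24,25,26,27,28,29,30,31}
step 13: z <- (z + 3)                 {18,19,20,21,22,23,24,25,26,27,28,29,30,31}
step 14: eval (z < (3 + (tid // 2)))  {18,19,20,21,22,23,24,25,26,27,28,29,30,31}
step 15: y <- (y + 9)                 {24,25,26,27,28,29,30,31}
step 16: z <- (z + 3)                 {24,25,26,27,28,29,30,31}
step 17: eval (z < (3 + (tid // 2)))  {24,25,26,27,28,29,30,31}
step 18: y <- (y + 9)                 {30,31}
step 19: z <- (z + 3)                 {30,31}
step 20: eval (z < (3 + (tid // 2)))  {30,31}
step 21: y <- ((y * y) % -3)          {0,1,2,3,4,5,6,7,8,9,10,11,12,13,14,15,16,17,18,19,20,21,22,23,24,25,26,27,28,29,30,31}

Answer: 22 steps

y: 0,0,0,0,0,0,0,0,0,0,0,0,0,0,0,-2,-2,0,-2,-2,0,-2,-2,0,-2,-2,0,-2,-2,0,-2,-2
z: 5,5,5,5,5,5,8,8,8,8,8,8,11,11,11,11,11,11,14,14,14,14,14,14,17,17,17,17,17,17,20,20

steps = 22; useful = 434; efficiency = 434/704 = 217/352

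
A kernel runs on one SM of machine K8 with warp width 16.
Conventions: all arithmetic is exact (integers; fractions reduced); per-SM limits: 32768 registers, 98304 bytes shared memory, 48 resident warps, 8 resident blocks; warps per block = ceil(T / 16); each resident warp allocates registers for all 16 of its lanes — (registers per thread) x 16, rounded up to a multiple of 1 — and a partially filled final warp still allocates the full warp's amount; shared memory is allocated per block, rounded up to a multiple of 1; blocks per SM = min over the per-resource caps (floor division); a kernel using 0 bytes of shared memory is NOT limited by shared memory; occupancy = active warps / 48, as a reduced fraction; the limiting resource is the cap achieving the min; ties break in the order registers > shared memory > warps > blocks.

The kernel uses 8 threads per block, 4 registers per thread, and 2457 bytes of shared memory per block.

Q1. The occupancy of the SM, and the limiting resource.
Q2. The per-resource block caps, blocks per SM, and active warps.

Answer: occupancy 1/6, limited by blocks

registers: 512 blocks
shared memory: 40 blocks
warps: 48 blocks
blocks: 8 blocks

Answer: 8 blocks, 8 active warps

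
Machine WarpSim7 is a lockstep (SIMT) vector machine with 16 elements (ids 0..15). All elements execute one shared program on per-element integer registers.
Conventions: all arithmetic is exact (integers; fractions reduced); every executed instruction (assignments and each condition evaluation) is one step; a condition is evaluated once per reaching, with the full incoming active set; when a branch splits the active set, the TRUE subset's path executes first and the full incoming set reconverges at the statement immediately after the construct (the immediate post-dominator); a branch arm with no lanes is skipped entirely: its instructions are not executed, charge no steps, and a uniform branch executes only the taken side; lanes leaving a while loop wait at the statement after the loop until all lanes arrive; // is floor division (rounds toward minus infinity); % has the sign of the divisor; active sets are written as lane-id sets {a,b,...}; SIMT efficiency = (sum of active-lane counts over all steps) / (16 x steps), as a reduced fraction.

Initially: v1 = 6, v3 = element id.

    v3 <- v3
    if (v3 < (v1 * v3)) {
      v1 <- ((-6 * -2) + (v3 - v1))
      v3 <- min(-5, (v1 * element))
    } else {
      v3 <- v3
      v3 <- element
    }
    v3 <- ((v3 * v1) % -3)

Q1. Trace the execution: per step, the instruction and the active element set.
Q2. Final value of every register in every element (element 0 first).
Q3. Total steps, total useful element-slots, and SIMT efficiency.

step 0: v3 <- v3                     {0,1,2,3,4,5,6,7,8,9,10,11,12,13,14,15}
step 1: eval (v3 < (v1 * v3))        {0,1,2,3,4,5,6,7,8,9,10,11,12,13,14,15}
step 2: v1 <- ((-6 * -2) + (v3 - v1)) {1,2,3,4,5,6,7,8,9,10,11,12,13,14,15}
step 3: v3 <- min(-5, (v1 * element)) {1,2,3,4,5,6,7,8,9,10,11,12,13,14,15}
step 4: v3 <- v3                     {0}
step 5: v3 <- element                {0}
step 6: v3 <- ((v3 * v1) % -3)       {0,1,2,3,4,5,6,7,8,9,10,11,12,13,14,15}

Answer: 7 steps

v1: 6,7,8,9,10,11,12,13,14,15,16,17,18,19,20,21
v3: 0,-2,-1,0,-2,-1,0,-2,-1,0,-2,-1,0,-2,-1,0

steps = 7; useful = 80; efficiency = 80/112 = 5/7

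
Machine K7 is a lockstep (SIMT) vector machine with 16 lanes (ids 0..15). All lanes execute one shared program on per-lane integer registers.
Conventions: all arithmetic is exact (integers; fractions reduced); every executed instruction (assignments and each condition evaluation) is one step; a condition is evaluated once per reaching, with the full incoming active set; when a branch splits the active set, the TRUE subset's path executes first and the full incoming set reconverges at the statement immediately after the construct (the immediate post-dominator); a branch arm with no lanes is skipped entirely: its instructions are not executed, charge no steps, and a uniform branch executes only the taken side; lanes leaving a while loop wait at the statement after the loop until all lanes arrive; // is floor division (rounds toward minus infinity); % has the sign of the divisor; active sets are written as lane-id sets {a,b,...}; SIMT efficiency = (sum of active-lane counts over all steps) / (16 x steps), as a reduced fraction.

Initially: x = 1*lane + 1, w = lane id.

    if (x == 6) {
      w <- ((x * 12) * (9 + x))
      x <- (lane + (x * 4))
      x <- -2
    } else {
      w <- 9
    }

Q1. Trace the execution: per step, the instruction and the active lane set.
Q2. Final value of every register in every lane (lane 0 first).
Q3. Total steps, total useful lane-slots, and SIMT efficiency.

step 0: eval (x == 6)                {0,1,2,3,4,5,6,7,8,9,10,11,12,13,14,15}
step 1: w <- ((x * 12) * (9 + x))    {5}
step 2: x <- (lane + (x * 4))        {5}
step 3: x <- -2                      {5}
step 4: w <- 9                       {0,1,2,3,4,6,7,8,9,10,11,12,13,14,15}

Answer: 5 steps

x: 1,2,3,4,5,-2,7,8,9,10,11,12,13,14,15,16
w: 9,9,9,9,9,1080,9,9,9,9,9,9,9,9,9,9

steps = 5; useful = 34; efficiency = 34/80 = 17/40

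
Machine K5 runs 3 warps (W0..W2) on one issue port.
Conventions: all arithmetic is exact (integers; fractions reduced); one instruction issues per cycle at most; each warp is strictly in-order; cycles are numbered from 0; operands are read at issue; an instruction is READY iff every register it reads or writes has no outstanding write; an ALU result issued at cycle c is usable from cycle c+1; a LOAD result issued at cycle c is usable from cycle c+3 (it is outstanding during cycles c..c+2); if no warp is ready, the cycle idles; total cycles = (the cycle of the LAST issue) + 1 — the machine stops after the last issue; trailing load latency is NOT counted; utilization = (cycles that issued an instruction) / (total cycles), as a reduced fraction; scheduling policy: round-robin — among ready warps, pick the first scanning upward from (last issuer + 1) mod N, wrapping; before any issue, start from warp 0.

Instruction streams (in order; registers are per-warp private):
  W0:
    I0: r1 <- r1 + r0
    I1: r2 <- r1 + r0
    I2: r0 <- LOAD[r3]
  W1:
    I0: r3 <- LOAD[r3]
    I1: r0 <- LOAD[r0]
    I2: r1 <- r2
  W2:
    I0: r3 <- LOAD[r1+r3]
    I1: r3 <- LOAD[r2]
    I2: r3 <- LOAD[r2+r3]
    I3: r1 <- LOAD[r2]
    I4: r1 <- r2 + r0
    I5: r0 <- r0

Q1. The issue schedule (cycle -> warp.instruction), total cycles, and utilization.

cycle 0: W0.I0
cycle 1: W1.I0
cycle 2: W2.I0
cycle 3: W0.I1
cycle 4: W1.I1
cycle 5: W2.I1
cycle 6: W0.I2
cycle 7: W1.I2
cycle 8: W2.I2
cycle 9: W2.I3
cycle 10: idle
cycle 11: idle
cycle 12: W2.I4
cycle 13: W2.I5

Answer: 14 cycles, utilization 6/7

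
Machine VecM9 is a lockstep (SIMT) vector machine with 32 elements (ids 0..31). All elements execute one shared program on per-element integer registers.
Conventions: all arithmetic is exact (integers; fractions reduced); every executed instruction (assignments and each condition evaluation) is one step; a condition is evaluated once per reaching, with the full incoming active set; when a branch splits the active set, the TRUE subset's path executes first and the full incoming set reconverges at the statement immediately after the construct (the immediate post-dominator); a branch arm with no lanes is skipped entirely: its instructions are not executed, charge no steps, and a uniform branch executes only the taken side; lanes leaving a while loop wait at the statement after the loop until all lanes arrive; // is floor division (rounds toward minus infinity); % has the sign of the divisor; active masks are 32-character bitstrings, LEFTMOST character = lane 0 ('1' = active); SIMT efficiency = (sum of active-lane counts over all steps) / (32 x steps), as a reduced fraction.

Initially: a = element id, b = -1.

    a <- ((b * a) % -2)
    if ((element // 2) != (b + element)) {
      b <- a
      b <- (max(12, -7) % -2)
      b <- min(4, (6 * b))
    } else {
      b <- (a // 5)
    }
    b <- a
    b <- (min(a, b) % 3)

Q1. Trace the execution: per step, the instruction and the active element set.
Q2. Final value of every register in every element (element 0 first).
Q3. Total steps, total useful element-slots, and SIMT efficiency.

step 0: a <- ((b * a) % -2)          11111111111111111111111111111111
step 1: eval ((element // 2) != (b + element)) 11111111111111111111111111111111
step 2: b <- a                       10011111111111111111111111111111
step 3: b <- (max(12, -7) % -2)      10011111111111111111111111111111
step 4: b <- min(4, (6 * b))         10011111111111111111111111111111
step 5: b <- (a // 5)                01100000000000000000000000000000
step 6: b <- a                       11111111111111111111111111111111
step 7: b <- (min(a, b) % 3)         11111111111111111111111111111111

Answer: 8 steps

a: 0,-1,0,-1,0,-1,0,-1,0,-1,0,-1,0,-1,0,-1,0,-1,0,-1,0,-1,0,-1,0,-1,0,-1,0,-1,0,-1
b: 0,2,0,2,0,2,0,2,0,2,0,2,0,2,0,2,0,2,0,2,0,2,0,2,0,2,0,2,0,2,0,2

steps = 8; useful = 220; efficiency = 220/256 = 55/64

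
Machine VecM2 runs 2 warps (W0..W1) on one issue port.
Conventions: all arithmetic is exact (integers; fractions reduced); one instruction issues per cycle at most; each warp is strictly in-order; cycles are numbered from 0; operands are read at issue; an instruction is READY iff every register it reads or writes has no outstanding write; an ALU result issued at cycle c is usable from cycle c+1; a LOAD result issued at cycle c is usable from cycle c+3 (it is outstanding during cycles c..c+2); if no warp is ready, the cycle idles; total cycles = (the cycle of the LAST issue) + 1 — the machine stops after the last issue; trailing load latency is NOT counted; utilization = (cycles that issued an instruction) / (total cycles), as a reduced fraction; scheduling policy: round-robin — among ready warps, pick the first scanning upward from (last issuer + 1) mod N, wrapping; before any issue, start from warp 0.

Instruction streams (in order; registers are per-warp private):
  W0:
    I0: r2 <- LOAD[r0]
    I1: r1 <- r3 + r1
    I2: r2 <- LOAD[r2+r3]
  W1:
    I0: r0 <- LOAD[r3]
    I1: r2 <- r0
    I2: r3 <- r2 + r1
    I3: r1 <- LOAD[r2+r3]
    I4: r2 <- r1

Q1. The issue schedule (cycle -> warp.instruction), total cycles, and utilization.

cycle 0: W0.I0
cycle 1: W1.I0
cycle 2: W0.I1
cycle 3: W0.I2
cycle 4: W1.I1
cycle 5: W1.I2
cycle 6: W1.I3
cycle 7: idle
cycle 8: idle
cycle 9: W1.I4

Answer: 10 cycles, utilization 4/5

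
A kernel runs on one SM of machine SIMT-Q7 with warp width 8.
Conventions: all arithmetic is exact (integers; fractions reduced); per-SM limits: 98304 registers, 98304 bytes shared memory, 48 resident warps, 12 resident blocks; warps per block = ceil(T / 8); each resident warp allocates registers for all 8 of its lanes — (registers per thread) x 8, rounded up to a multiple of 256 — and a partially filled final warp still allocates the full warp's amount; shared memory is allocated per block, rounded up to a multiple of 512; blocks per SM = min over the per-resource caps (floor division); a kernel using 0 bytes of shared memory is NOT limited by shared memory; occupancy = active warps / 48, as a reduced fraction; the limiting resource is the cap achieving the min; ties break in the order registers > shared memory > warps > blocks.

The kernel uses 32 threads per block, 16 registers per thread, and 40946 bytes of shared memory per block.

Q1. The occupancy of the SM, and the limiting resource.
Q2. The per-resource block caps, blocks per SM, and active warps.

Answer: occupancy 1/6, limited by shared memory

registers: 96 blocks
shared memory: 2 blocks
warps: 12 blocks
blocks: 12 blocks

Answer: 2 blocks, 8 active warps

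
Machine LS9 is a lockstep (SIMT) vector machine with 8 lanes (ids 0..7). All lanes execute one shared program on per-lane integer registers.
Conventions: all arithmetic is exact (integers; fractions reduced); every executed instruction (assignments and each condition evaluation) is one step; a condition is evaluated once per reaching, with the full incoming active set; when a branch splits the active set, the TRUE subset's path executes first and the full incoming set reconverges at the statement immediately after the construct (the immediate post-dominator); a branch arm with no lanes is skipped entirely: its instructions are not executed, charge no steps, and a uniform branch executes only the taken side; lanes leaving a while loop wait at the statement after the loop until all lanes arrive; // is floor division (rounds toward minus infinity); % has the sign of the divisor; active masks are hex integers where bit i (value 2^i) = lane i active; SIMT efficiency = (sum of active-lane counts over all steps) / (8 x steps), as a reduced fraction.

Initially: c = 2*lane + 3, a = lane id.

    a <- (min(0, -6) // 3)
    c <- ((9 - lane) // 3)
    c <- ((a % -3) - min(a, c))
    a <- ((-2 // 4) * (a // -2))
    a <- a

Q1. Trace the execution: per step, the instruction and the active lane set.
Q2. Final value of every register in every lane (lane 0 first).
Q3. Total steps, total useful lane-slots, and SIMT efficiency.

step 0: a <- (min(0, -6) // 3)       0xff
step 1: c <- ((9 - lane) // 3)       0xff
step 2: c <- ((a % -3) - min(a, c))  0xff
step 3: a <- ((-2 // 4) * (a // -2)) 0xff
step 4: a <- a                       0xff

Answer: 5 steps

c: 0,0,0,0,0,0,0,0
a: -1,-1,-1,-1,-1,-1,-1,-1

steps = 5; useful = 40; efficiency = 40/40 = 1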